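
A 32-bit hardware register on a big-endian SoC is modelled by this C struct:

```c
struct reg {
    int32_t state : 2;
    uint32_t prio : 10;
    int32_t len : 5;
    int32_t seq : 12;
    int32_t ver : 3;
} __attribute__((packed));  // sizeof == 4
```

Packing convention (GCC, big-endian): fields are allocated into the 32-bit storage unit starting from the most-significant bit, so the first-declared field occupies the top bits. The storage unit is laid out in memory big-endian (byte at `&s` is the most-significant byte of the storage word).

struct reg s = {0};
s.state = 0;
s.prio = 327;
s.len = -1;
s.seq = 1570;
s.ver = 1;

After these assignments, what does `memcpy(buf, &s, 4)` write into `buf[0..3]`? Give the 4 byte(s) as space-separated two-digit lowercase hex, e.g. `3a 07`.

state (2b) val=0 bits=0x0 at bit 30: 0x00000000
prio (10b) val=327 bits=0x147 at bit 20: 0x14700000
len (5b) val=-1 bits=0x1f at bit 15: 0x147f8000
seq (12b) val=1570 bits=0x622 at bit 3: 0x147fb110
ver (3b) val=1 bits=0x1 at bit 0: 0x147fb111
word = 0x147fb111 → big-endian bytes:
  [0]=0x14  [1]=0x7f  [2]=0xb1  [3]=0x11

14 7f b1 11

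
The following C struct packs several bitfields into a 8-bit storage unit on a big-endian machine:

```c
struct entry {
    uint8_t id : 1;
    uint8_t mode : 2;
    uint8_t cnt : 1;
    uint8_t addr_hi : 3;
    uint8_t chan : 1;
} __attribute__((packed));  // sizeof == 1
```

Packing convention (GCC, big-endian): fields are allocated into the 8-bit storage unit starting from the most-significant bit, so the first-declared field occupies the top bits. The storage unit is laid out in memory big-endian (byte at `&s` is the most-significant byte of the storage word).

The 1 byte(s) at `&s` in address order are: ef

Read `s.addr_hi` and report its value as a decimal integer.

7

[0]=0xef (big-endian) → word 0xef
id [7+:1] = (word>>7) & 0x1 = 1
mode [5+:2] = (word>>5) & 0x3 = 3
cnt [4+:1] = (word>>4) & 0x1 = 0
addr_hi [1+:3] = (word>>1) & 0x7 = 7  ←
chan [0+:1] = (word>>0) & 0x1 = 1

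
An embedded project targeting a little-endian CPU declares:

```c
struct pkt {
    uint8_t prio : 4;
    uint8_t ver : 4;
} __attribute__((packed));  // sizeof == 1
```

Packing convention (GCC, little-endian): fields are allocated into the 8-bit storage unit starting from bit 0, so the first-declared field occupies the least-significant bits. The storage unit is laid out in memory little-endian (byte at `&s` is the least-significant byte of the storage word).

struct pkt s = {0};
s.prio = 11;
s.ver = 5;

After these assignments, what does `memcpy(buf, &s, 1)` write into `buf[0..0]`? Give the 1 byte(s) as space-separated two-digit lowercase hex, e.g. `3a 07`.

prio (4b) val=11 bits=0xb at bit 0: 0x0b
ver (4b) val=5 bits=0x5 at bit 4: 0x5b
word = 0x5b → little-endian bytes:
  [0]=0x5b

5b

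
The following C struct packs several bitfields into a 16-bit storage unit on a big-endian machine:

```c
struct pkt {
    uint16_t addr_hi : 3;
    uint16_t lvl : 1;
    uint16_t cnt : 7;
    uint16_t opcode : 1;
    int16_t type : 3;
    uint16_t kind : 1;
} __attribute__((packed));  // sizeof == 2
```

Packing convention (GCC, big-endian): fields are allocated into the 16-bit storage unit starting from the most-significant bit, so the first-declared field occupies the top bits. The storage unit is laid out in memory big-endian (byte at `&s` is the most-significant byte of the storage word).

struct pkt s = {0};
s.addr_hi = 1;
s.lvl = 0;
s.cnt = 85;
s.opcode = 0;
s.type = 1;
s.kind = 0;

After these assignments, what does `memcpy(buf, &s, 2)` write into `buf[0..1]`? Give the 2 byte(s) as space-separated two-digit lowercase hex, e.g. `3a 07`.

2a a2

[13+:3] addr_hi=1 & 0x7 = 0x1; word=0x2000
[12+:1] lvl=0 & 0x1 = 0x0; word=0x2000
[5+:7] cnt=85 & 0x7f = 0x55; word=0x2aa0
[4+:1] opcode=0 & 0x1 = 0x0; word=0x2aa0
[1+:3] type=1 & 0x7 = 0x1; word=0x2aa2
[0+:1] kind=0 & 0x1 = 0x0; word=0x2aa2
word = 0x2aa2 → big-endian bytes:
  [0]=0x2a  [1]=0xa2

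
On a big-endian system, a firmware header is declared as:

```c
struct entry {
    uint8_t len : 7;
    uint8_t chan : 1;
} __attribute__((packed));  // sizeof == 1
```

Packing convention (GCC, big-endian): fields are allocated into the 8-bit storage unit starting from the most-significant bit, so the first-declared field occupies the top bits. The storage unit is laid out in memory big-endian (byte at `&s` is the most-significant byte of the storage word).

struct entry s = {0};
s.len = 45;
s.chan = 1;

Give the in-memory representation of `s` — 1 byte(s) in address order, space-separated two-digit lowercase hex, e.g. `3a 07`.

5b

[1+:7] len=45 & 0x7f = 0x2d; word=0x5a
[0+:1] chan=1 & 0x1 = 0x1; word=0x5b
word = 0x5b → big-endian bytes:
  [0]=0x5b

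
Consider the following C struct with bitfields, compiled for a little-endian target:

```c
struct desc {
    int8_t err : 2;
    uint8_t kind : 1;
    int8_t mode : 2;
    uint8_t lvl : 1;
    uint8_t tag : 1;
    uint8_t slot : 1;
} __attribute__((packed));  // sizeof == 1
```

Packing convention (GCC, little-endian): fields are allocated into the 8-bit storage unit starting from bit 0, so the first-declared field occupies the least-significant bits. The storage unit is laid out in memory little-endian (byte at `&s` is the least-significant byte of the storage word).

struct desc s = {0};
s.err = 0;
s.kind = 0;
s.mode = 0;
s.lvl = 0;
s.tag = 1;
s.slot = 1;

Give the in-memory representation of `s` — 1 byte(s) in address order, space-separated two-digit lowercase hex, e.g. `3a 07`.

[0+:2] err=0 & 0x3 = 0x0; word=0x00
[2+:1] kind=0 & 0x1 = 0x0; word=0x00
[3+:2] mode=0 & 0x3 = 0x0; word=0x00
[5+:1] lvl=0 & 0x1 = 0x0; word=0x00
[6+:1] tag=1 & 0x1 = 0x1; word=0x40
[7+:1] slot=1 & 0x1 = 0x1; word=0xc0
word = 0xc0 → little-endian bytes:
  [0]=0xc0

c0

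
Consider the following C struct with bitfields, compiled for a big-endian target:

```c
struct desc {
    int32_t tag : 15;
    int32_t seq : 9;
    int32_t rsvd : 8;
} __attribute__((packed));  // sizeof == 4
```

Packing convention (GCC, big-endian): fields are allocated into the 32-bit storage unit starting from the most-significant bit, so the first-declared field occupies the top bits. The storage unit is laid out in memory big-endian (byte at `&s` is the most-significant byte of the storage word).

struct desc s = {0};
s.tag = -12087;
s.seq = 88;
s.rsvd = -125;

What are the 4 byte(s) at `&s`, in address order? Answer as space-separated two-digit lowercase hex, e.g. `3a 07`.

a1 92 58 83

[17+:15] tag=-12087 & 0x7fff = 0x50c9; word=0xa1920000
[8+:9] seq=88 & 0x1ff = 0x58; word=0xa1925800
[0+:8] rsvd=-125 & 0xff = 0x83; word=0xa1925883
word = 0xa1925883 → big-endian bytes:
  [0]=0xa1  [1]=0x92  [2]=0x58  [3]=0x83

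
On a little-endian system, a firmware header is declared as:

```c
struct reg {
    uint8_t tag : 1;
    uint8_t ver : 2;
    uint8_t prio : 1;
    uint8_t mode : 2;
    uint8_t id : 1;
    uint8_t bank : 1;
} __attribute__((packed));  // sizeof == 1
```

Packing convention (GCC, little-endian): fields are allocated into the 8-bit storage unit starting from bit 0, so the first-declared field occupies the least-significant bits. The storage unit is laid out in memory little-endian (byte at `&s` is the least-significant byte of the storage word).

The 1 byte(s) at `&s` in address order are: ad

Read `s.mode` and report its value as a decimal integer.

2

[0]=0xad (little-endian) → word 0xad
tag:1 @ bit 0 → (0xad>>0)&0x1 = 0x1
ver:2 @ bit 1 → (0xad>>1)&0x3 = 0x2
prio:1 @ bit 3 → (0xad>>3)&0x1 = 0x1
mode:2 @ bit 4 → (0xad>>4)&0x3 = 0x2  ←
id:1 @ bit 6 → (0xad>>6)&0x1 = 0x0
bank:1 @ bit 7 → (0xad>>7)&0x1 = 0x1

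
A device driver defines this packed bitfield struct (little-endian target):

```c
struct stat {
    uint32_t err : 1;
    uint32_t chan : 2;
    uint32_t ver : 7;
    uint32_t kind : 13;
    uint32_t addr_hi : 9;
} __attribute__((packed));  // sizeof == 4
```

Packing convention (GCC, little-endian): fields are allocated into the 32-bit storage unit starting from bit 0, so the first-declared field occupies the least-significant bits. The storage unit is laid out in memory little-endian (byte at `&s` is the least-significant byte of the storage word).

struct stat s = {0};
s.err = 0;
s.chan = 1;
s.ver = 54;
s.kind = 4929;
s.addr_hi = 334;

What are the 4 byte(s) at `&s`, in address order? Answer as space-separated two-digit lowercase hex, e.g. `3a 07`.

err (1b) val=0 bits=0x0 at bit 0: 0x00000000
chan (2b) val=1 bits=0x1 at bit 1: 0x00000002
ver (7b) val=54 bits=0x36 at bit 3: 0x000001b2
kind (13b) val=4929 bits=0x1341 at bit 10: 0x004d05b2
addr_hi (9b) val=334 bits=0x14e at bit 23: 0xa74d05b2
word = 0xa74d05b2 → little-endian bytes:
  [0]=0xb2  [1]=0x05  [2]=0x4d  [3]=0xa7

b2 05 4d a7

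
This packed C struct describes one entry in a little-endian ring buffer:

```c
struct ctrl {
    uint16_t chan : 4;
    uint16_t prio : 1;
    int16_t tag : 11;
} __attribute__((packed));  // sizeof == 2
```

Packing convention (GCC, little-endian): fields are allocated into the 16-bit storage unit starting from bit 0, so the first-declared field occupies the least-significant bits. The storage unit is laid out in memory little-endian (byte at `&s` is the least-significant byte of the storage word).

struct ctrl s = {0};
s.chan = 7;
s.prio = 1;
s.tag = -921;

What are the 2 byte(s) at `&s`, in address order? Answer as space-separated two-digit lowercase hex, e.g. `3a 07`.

f7 8c

[0+:4] chan=7 & 0xf = 0x7; word=0x0007
[4+:1] prio=1 & 0x1 = 0x1; word=0x0017
[5+:11] tag=-921 & 0x7ff = 0x467; word=0x8cf7
word = 0x8cf7 → little-endian bytes:
  [0]=0xf7  [1]=0x8c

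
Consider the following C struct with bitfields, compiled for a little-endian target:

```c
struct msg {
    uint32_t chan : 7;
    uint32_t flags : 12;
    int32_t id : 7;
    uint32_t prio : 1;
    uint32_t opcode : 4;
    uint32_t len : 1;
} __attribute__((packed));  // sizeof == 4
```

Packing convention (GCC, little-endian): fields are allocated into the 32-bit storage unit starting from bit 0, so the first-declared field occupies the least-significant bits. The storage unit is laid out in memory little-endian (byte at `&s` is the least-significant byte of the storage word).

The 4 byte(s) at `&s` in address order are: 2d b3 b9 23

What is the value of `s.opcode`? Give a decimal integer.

4

[0]=0x2d [1]=0xb3 [2]=0xb9 [3]=0x23 (little-endian) → word 0x23b9b32d
chan:7 @ bit 0 → (0x23b9b32d>>0)&0x7f = 0x2d
flags:12 @ bit 7 → (0x23b9b32d>>7)&0xfff = 0x366
id:7 @ bit 19 → (0x23b9b32d>>19)&0x7f = 0x77
prio:1 @ bit 26 → (0x23b9b32d>>26)&0x1 = 0x0
opcode:4 @ bit 27 → (0x23b9b32d>>27)&0xf = 0x4  ←
len:1 @ bit 31 → (0x23b9b32d>>31)&0x1 = 0x0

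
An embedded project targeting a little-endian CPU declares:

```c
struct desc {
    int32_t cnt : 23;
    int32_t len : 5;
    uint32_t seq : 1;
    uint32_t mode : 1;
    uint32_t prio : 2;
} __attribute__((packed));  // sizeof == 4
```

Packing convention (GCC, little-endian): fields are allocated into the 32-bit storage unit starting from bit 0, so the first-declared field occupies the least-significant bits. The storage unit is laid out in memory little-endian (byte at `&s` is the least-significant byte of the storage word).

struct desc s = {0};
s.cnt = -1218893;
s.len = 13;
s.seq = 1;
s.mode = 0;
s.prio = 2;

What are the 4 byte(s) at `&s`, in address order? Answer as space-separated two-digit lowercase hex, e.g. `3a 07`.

b3 66 ed 96

[0+:23] cnt=-1218893 & 0x7fffff = 0x6d66b3; word=0x006d66b3
[23+:5] len=13 & 0x1f = 0xd; word=0x06ed66b3
[28+:1] seq=1 & 0x1 = 0x1; word=0x16ed66b3
[29+:1] mode=0 & 0x1 = 0x0; word=0x16ed66b3
[30+:2] prio=2 & 0x3 = 0x2; word=0x96ed66b3
word = 0x96ed66b3 → little-endian bytes:
  [0]=0xb3  [1]=0x66  [2]=0xed  [3]=0x96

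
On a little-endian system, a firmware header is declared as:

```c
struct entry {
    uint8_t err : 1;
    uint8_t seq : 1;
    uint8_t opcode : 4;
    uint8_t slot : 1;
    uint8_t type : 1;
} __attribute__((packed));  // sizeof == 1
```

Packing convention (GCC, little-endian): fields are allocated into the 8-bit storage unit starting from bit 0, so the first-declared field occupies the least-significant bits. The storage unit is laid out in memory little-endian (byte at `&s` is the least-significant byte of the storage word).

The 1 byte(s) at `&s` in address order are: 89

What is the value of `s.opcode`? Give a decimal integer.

2

[0]=0x89 (little-endian) → word 0x89
err:1 @ bit 0 → (0x89>>0)&0x1 = 0x1
seq:1 @ bit 1 → (0x89>>1)&0x1 = 0x0
opcode:4 @ bit 2 → (0x89>>2)&0xf = 0x2  ←
slot:1 @ bit 6 → (0x89>>6)&0x1 = 0x0
type:1 @ bit 7 → (0x89>>7)&0x1 = 0x1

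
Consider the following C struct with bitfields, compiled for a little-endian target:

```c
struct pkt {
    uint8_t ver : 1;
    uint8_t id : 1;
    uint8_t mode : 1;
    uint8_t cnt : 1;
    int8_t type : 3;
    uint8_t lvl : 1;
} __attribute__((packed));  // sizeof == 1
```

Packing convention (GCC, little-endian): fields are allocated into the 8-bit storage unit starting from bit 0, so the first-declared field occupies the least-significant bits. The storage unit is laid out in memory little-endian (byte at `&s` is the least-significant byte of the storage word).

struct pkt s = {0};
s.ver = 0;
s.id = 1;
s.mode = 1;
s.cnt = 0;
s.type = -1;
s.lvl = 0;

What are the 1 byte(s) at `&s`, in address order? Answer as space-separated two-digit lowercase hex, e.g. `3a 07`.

[0+:1] ver=0 & 0x1 = 0x0; word=0x00
[1+:1] id=1 & 0x1 = 0x1; word=0x02
[2+:1] mode=1 & 0x1 = 0x1; word=0x06
[3+:1] cnt=0 & 0x1 = 0x0; word=0x06
[4+:3] type=-1 & 0x7 = 0x7; word=0x76
[7+:1] lvl=0 & 0x1 = 0x0; word=0x76
word = 0x76 → little-endian bytes:
  [0]=0x76

76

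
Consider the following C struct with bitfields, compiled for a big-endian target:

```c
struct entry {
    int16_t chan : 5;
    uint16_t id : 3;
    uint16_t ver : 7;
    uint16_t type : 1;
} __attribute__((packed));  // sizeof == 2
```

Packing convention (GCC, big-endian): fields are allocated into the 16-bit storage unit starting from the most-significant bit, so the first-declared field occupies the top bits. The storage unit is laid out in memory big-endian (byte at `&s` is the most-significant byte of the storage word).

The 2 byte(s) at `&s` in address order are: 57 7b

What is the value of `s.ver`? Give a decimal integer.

[0]=0x57 [1]=0x7b (big-endian) → word 0x577b
chan:5 @ bit 11 → (0x577b>>11)&0x1f = 0xa
id:3 @ bit 8 → (0x577b>>8)&0x7 = 0x7
ver:7 @ bit 1 → (0x577b>>1)&0x7f = 0x3d  ←
type:1 @ bit 0 → (0x577b>>0)&0x1 = 0x1

61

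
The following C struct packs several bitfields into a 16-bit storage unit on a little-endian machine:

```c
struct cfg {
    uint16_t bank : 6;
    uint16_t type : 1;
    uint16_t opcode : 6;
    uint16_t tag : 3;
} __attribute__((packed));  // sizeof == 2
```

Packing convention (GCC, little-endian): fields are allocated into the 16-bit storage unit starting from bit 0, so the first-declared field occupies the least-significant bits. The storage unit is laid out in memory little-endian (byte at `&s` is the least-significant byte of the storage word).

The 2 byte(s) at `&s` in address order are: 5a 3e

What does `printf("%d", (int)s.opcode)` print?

60

[0]=0x5a [1]=0x3e (little-endian) → word 0x3e5a
bank:6 @ bit 0 → (0x3e5a>>0)&0x3f = 0x1a
type:1 @ bit 6 → (0x3e5a>>6)&0x1 = 0x1
opcode:6 @ bit 7 → (0x3e5a>>7)&0x3f = 0x3c  ←
tag:3 @ bit 13 → (0x3e5a>>13)&0x7 = 0x1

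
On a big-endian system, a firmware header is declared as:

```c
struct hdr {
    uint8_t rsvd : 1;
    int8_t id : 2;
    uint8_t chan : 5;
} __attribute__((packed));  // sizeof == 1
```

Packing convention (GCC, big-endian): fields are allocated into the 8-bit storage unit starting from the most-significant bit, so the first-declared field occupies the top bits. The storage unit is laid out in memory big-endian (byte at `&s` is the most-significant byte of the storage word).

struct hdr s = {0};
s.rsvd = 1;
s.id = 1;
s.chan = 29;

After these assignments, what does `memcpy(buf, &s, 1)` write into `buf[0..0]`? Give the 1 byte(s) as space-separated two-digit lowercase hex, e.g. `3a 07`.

rsvd:1 = 1 → 0x1 << 7 → word 0x80
id:2 = 1 → 0x1 << 5 → word 0xa0
chan:5 = 29 → 0x1d << 0 → word 0xbd
word = 0xbd → big-endian bytes:
  [0]=0xbd

bd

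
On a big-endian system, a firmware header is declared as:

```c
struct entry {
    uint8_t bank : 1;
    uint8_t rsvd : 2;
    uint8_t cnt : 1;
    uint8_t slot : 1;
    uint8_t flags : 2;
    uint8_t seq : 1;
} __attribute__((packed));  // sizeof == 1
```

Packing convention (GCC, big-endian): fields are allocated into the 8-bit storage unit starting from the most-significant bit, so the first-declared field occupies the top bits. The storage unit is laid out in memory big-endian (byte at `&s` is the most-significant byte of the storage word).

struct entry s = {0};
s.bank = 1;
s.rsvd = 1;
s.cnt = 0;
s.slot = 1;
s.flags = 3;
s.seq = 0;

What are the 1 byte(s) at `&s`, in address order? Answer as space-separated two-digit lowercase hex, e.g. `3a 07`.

ae

bank:1 = 1 → 0x1 << 7 → word 0x80
rsvd:2 = 1 → 0x1 << 5 → word 0xa0
cnt:1 = 0 → 0x0 << 4 → word 0xa0
slot:1 = 1 → 0x1 << 3 → word 0xa8
flags:2 = 3 → 0x3 << 1 → word 0xae
seq:1 = 0 → 0x0 << 0 → word 0xae
word = 0xae → big-endian bytes:
  [0]=0xae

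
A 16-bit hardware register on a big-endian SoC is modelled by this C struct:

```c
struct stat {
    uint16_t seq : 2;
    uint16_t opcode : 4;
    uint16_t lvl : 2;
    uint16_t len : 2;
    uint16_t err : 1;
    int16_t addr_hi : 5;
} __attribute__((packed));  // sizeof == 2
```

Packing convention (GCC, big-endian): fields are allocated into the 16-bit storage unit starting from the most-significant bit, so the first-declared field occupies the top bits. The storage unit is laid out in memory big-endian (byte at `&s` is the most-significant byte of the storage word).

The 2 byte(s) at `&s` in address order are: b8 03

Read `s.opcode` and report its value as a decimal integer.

[0]=0xb8 [1]=0x03 (big-endian) → word 0xb803
seq:2 @ bit 14 → (0xb803>>14)&0x3 = 0x2
opcode:4 @ bit 10 → (0xb803>>10)&0xf = 0xe  ←
lvl:2 @ bit 8 → (0xb803>>8)&0x3 = 0x0
len:2 @ bit 6 → (0xb803>>6)&0x3 = 0x0
err:1 @ bit 5 → (0xb803>>5)&0x1 = 0x0
addr_hi:5 @ bit 0 → (0xb803>>0)&0x1f = 0x3

14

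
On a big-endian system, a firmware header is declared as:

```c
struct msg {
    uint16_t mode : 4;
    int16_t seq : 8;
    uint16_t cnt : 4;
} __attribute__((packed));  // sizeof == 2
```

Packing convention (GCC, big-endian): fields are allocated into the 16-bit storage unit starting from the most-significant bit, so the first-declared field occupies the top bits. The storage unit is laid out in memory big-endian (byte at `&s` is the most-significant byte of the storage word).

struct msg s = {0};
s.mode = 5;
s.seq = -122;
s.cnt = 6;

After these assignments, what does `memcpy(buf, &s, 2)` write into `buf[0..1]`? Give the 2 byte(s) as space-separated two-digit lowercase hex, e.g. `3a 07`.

58 66

mode:4 = 5 → 0x5 << 12 → word 0x5000
seq:8 = -122 → 0x86 << 4 → word 0x5860
cnt:4 = 6 → 0x6 << 0 → word 0x5866
word = 0x5866 → big-endian bytes:
  [0]=0x58  [1]=0x66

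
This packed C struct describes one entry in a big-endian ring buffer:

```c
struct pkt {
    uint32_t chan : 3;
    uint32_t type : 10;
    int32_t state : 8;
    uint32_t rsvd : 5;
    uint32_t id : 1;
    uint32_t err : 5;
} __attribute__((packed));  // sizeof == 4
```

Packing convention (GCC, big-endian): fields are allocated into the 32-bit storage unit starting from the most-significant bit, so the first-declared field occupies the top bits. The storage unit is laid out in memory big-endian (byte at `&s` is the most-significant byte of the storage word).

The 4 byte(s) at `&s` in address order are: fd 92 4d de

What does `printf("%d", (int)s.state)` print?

73

[0]=0xfd [1]=0x92 [2]=0x4d [3]=0xde (big-endian) → word 0xfd924dde
chan [29+:3] = (word>>29) & 0x7 = 7
type [19+:10] = (word>>19) & 0x3ff = 946
state [11+:8] = (word>>11) & 0xff = 73  ←
rsvd [6+:5] = (word>>6) & 0x1f = 23
id [5+:1] = (word>>5) & 0x1 = 0
err [0+:5] = (word>>0) & 0x1f = 30
state signed 8b, MSB=0: value = 73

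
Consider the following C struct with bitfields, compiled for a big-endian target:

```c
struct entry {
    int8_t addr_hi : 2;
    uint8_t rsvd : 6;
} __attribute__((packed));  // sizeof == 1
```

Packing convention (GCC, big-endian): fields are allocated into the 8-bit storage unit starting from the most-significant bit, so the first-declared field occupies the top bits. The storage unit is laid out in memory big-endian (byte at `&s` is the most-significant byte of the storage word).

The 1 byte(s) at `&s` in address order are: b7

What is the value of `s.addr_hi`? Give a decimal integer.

[0]=0xb7 (big-endian) → word 0xb7
addr_hi [6+:2] = (word>>6) & 0x3 = 2  ←
rsvd [0+:6] = (word>>0) & 0x3f = 55
addr_hi signed 2b, MSB=1: 2 - 4 = -2

-2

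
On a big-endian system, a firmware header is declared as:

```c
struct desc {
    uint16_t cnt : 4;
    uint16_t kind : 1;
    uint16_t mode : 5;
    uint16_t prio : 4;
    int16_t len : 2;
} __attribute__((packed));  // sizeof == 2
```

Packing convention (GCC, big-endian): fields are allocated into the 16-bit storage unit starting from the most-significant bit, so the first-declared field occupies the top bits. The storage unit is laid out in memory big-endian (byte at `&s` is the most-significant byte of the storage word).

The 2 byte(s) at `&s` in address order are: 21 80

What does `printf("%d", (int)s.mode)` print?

6

[0]=0x21 [1]=0x80 (big-endian) → word 0x2180
cnt [12+:4] = (word>>12) & 0xf = 2
kind [11+:1] = (word>>11) & 0x1 = 0
mode [6+:5] = (word>>6) & 0x1f = 6  ←
prio [2+:4] = (word>>2) & 0xf = 0
len [0+:2] = (word>>0) & 0x3 = 0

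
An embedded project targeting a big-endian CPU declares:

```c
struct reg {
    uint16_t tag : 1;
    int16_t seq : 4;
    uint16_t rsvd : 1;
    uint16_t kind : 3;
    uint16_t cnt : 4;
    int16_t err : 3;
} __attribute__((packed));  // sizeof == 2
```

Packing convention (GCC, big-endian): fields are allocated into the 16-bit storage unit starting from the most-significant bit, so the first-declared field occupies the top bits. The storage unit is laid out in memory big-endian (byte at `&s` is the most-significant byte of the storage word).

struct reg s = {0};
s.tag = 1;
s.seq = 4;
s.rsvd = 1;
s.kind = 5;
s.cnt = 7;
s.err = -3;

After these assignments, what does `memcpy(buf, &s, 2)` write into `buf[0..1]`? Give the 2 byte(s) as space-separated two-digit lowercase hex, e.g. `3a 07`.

tag (1b) val=1 bits=0x1 at bit 15: 0x8000
seq (4b) val=4 bits=0x4 at bit 11: 0xa000
rsvd (1b) val=1 bits=0x1 at bit 10: 0xa400
kind (3b) val=5 bits=0x5 at bit 7: 0xa680
cnt (4b) val=7 bits=0x7 at bit 3: 0xa6b8
err (3b) val=-3 bits=0x5 at bit 0: 0xa6bd
word = 0xa6bd → big-endian bytes:
  [0]=0xa6  [1]=0xbd

a6 bd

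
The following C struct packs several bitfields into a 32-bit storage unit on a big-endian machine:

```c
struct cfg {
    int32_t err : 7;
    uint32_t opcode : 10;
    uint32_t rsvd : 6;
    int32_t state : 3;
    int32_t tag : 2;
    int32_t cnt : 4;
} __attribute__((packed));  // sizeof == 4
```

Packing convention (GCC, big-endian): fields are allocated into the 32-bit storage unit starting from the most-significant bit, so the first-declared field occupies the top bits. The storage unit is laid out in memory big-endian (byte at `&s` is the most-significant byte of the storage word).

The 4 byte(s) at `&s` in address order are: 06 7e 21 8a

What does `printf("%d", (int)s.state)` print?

-2

[0]=0x06 [1]=0x7e [2]=0x21 [3]=0x8a (big-endian) → word 0x067e218a
err [25+:7] = (word>>25) & 0x7f = 3
opcode [15+:10] = (word>>15) & 0x3ff = 252
rsvd [9+:6] = (word>>9) & 0x3f = 16
state [6+:3] = (word>>6) & 0x7 = 6  ←
tag [4+:2] = (word>>4) & 0x3 = 0
cnt [0+:4] = (word>>0) & 0xf = 10
state signed 3b, MSB=1: 6 - 8 = -2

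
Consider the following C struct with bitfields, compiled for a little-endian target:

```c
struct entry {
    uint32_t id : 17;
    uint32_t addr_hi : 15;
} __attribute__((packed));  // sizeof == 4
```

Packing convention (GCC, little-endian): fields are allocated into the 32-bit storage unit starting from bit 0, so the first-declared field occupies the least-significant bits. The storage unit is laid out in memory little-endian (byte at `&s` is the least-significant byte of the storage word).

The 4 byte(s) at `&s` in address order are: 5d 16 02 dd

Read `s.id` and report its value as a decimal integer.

[0]=0x5d [1]=0x16 [2]=0x02 [3]=0xdd (little-endian) → word 0xdd02165d
id [0+:17] = (word>>0) & 0x1ffff = 5725  ←
addr_hi [17+:15] = (word>>17) & 0x7fff = 28289

5725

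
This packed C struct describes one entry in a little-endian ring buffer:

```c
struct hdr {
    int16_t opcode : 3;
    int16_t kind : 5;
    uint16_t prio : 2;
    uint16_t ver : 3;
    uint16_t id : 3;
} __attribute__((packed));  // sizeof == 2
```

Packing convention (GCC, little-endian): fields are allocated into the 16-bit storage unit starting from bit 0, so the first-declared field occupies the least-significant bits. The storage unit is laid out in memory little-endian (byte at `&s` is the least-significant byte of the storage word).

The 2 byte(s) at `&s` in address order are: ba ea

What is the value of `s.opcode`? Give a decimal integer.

2

[0]=0xba [1]=0xea (little-endian) → word 0xeaba
opcode:3 @ bit 0 → (0xeaba>>0)&0x7 = 0x2  ←
kind:5 @ bit 3 → (0xeaba>>3)&0x1f = 0x17
prio:2 @ bit 8 → (0xeaba>>8)&0x3 = 0x2
ver:3 @ bit 10 → (0xeaba>>10)&0x7 = 0x2
id:3 @ bit 13 → (0xeaba>>13)&0x7 = 0x7
opcode signed 3b, MSB=0: value = 2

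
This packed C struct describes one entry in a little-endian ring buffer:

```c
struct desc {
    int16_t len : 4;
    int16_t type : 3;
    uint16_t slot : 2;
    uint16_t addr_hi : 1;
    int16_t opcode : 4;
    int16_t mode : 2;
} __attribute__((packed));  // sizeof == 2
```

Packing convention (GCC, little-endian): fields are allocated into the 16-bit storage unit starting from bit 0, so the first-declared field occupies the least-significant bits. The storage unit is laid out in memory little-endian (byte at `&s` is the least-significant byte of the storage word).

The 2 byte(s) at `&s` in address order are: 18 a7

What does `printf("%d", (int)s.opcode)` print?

-7

[0]=0x18 [1]=0xa7 (little-endian) → word 0xa718
len:4 @ bit 0 → (0xa718>>0)&0xf = 0x8
type:3 @ bit 4 → (0xa718>>4)&0x7 = 0x1
slot:2 @ bit 7 → (0xa718>>7)&0x3 = 0x2
addr_hi:1 @ bit 9 → (0xa718>>9)&0x1 = 0x1
opcode:4 @ bit 10 → (0xa718>>10)&0xf = 0x9  ←
mode:2 @ bit 14 → (0xa718>>14)&0x3 = 0x2
opcode signed 4b, MSB=1: 9 - 16 = -7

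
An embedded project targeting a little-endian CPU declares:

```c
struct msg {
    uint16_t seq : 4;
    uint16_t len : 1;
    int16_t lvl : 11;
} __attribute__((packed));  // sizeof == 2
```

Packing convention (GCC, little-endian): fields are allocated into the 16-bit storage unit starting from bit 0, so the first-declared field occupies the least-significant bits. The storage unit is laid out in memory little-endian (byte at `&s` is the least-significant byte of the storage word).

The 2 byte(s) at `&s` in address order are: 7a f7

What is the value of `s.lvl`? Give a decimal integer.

-69

[0]=0x7a [1]=0xf7 (little-endian) → word 0xf77a
seq [0+:4] = (word>>0) & 0xf = 10
len [4+:1] = (word>>4) & 0x1 = 1
lvl [5+:11] = (word>>5) & 0x7ff = 1979  ←
lvl signed 11b, MSB=1: 1979 - 2048 = -69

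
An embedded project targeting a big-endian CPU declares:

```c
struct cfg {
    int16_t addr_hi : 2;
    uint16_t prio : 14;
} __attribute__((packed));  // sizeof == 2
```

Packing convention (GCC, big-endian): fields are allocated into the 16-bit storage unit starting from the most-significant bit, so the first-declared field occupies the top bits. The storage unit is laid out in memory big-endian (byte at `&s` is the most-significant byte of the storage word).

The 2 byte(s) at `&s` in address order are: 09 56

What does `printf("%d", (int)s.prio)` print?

2390

[0]=0x09 [1]=0x56 (big-endian) → word 0x0956
addr_hi [14+:2] = (word>>14) & 0x3 = 0
prio [0+:14] = (word>>0) & 0x3fff = 2390  ←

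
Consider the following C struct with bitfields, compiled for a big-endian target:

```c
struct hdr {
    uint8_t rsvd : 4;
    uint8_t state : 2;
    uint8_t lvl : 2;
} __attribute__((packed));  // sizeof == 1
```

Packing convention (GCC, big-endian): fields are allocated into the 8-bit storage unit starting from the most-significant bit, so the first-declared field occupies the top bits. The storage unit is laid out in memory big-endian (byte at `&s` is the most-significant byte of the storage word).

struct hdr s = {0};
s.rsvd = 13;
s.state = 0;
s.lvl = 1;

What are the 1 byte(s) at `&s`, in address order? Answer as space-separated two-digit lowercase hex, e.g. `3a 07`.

rsvd (4b) val=13 bits=0xd at bit 4: 0xd0
state (2b) val=0 bits=0x0 at bit 2: 0xd0
lvl (2b) val=1 bits=0x1 at bit 0: 0xd1
word = 0xd1 → big-endian bytes:
  [0]=0xd1

d1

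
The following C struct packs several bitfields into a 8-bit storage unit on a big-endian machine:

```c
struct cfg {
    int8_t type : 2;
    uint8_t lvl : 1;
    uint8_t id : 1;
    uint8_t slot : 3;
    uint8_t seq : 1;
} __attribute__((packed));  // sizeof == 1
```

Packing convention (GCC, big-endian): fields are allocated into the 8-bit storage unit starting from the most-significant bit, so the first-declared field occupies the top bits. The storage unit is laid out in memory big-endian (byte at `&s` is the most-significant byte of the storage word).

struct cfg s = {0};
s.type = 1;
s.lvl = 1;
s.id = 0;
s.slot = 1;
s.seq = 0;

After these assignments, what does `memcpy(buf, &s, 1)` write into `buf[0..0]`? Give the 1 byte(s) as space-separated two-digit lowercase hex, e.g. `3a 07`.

[6+:2] type=1 & 0x3 = 0x1; word=0x40
[5+:1] lvl=1 & 0x1 = 0x1; word=0x60
[4+:1] id=0 & 0x1 = 0x0; word=0x60
[1+:3] slot=1 & 0x7 = 0x1; word=0x62
[0+:1] seq=0 & 0x1 = 0x0; word=0x62
word = 0x62 → big-endian bytes:
  [0]=0x62

62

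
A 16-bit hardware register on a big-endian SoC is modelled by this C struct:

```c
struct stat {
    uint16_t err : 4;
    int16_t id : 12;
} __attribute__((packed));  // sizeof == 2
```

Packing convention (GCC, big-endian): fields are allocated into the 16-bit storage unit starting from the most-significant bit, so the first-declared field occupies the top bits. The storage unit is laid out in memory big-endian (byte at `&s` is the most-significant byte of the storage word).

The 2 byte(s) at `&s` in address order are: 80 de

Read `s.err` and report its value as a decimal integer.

[0]=0x80 [1]=0xde (big-endian) → word 0x80de
err [12+:4] = (word>>12) & 0xf = 8  ←
id [0+:12] = (word>>0) & 0xfff = 222

8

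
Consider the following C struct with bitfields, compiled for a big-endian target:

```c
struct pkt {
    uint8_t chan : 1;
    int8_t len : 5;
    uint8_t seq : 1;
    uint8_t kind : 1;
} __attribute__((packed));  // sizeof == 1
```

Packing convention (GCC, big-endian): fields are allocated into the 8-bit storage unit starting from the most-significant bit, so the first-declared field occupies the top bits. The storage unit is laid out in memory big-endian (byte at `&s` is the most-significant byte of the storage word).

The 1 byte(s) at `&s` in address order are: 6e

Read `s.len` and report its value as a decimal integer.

[0]=0x6e (big-endian) → word 0x6e
chan:1 @ bit 7 → (0x6e>>7)&0x1 = 0x0
len:5 @ bit 2 → (0x6e>>2)&0x1f = 0x1b  ←
seq:1 @ bit 1 → (0x6e>>1)&0x1 = 0x1
kind:1 @ bit 0 → (0x6e>>0)&0x1 = 0x0
len signed 5b, MSB=1: 27 - 32 = -5

-5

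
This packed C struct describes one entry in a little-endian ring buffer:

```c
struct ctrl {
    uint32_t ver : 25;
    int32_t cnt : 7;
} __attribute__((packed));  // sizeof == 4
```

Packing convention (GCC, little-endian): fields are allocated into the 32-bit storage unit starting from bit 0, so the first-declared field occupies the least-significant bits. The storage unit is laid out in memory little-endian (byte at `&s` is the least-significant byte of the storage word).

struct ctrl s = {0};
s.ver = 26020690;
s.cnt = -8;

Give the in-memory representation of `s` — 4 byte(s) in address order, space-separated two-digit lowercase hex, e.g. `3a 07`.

52 0b 8d f1

ver:25 = 26020690 → 0x18d0b52 << 0 → word 0x018d0b52
cnt:7 = -8 → 0x78 << 25 → word 0xf18d0b52
word = 0xf18d0b52 → little-endian bytes:
  [0]=0x52  [1]=0x0b  [2]=0x8d  [3]=0xf1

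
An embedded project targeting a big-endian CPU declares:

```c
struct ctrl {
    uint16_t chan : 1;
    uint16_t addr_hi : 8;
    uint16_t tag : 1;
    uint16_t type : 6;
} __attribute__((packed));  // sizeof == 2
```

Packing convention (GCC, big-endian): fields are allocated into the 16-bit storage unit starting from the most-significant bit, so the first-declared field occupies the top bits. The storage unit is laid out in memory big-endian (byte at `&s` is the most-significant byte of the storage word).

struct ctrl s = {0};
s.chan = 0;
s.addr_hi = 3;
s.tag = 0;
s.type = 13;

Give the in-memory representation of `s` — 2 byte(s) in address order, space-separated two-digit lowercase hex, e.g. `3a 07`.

01 8d

chan:1 = 0 → 0x0 << 15 → word 0x0000
addr_hi:8 = 3 → 0x3 << 7 → word 0x0180
tag:1 = 0 → 0x0 << 6 → word 0x0180
type:6 = 13 → 0xd << 0 → word 0x018d
word = 0x018d → big-endian bytes:
  [0]=0x01  [1]=0x8d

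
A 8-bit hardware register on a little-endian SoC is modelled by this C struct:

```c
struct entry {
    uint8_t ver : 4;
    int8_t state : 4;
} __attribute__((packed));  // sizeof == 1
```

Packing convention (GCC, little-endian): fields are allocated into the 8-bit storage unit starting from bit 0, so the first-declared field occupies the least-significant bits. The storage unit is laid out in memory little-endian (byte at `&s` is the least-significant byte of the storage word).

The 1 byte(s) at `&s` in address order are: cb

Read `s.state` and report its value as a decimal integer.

[0]=0xcb (little-endian) → word 0xcb
ver [0+:4] = (word>>0) & 0xf = 11
state [4+:4] = (word>>4) & 0xf = 12  ←
state signed 4b, MSB=1: 12 - 16 = -4

-4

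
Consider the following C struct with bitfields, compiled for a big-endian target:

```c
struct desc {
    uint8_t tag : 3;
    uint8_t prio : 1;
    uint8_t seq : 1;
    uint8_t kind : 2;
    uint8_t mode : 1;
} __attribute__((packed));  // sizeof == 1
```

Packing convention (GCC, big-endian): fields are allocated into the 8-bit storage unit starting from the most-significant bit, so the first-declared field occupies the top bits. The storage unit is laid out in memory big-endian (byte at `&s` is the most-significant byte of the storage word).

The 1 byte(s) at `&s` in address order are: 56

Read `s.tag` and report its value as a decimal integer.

[0]=0x56 (big-endian) → word 0x56
tag:3 @ bit 5 → (0x56>>5)&0x7 = 0x2  ←
prio:1 @ bit 4 → (0x56>>4)&0x1 = 0x1
seq:1 @ bit 3 → (0x56>>3)&0x1 = 0x0
kind:2 @ bit 1 → (0x56>>1)&0x3 = 0x3
mode:1 @ bit 0 → (0x56>>0)&0x1 = 0x0

2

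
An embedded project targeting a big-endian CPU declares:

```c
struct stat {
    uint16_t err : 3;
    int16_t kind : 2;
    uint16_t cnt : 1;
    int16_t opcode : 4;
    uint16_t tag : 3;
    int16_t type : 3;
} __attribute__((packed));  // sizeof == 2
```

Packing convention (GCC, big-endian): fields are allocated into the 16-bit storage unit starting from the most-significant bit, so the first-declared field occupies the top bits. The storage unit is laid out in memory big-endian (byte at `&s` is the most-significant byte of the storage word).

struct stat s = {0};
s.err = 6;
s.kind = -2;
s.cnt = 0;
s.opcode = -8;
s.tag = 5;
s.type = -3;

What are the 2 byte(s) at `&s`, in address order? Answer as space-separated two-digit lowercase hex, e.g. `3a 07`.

err (3b) val=6 bits=0x6 at bit 13: 0xc000
kind (2b) val=-2 bits=0x2 at bit 11: 0xd000
cnt (1b) val=0 bits=0x0 at bit 10: 0xd000
opcode (4b) val=-8 bits=0x8 at bit 6: 0xd200
tag (3b) val=5 bits=0x5 at bit 3: 0xd228
type (3b) val=-3 bits=0x5 at bit 0: 0xd22d
word = 0xd22d → big-endian bytes:
  [0]=0xd2  [1]=0x2d

d2 2d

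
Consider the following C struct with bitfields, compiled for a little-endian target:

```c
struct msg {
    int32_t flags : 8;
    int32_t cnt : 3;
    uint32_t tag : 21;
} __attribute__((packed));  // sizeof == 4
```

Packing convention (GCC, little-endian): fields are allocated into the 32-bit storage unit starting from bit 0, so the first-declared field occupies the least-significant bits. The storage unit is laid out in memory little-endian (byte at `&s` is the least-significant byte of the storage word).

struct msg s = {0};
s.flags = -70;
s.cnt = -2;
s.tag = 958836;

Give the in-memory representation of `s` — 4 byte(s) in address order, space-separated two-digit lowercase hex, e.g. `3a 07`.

ba a6 0b 75

flags (8b) val=-70 bits=0xba at bit 0: 0x000000ba
cnt (3b) val=-2 bits=0x6 at bit 8: 0x000006ba
tag (21b) val=958836 bits=0xea174 at bit 11: 0x750ba6ba
word = 0x750ba6ba → little-endian bytes:
  [0]=0xba  [1]=0xa6  [2]=0x0b  [3]=0x75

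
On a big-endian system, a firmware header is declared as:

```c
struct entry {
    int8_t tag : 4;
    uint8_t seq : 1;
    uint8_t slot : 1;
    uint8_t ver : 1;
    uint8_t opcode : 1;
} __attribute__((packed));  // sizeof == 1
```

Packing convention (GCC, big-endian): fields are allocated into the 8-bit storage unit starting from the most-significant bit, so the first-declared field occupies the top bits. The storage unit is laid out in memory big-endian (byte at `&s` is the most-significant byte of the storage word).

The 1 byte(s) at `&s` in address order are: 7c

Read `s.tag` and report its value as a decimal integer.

7

[0]=0x7c (big-endian) → word 0x7c
tag [4+:4] = (word>>4) & 0xf = 7  ←
seq [3+:1] = (word>>3) & 0x1 = 1
slot [2+:1] = (word>>2) & 0x1 = 1
ver [1+:1] = (word>>1) & 0x1 = 0
opcode [0+:1] = (word>>0) & 0x1 = 0
tag signed 4b, MSB=0: value = 7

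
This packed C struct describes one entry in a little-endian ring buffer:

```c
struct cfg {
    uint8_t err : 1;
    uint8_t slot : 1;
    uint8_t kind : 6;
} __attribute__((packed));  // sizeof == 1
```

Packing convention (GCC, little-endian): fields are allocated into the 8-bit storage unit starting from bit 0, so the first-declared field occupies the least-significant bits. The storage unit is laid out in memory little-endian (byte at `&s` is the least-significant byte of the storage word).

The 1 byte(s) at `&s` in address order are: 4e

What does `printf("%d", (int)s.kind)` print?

[0]=0x4e (little-endian) → word 0x4e
err [0+:1] = (word>>0) & 0x1 = 0
slot [1+:1] = (word>>1) & 0x1 = 1
kind [2+:6] = (word>>2) & 0x3f = 19  ←

19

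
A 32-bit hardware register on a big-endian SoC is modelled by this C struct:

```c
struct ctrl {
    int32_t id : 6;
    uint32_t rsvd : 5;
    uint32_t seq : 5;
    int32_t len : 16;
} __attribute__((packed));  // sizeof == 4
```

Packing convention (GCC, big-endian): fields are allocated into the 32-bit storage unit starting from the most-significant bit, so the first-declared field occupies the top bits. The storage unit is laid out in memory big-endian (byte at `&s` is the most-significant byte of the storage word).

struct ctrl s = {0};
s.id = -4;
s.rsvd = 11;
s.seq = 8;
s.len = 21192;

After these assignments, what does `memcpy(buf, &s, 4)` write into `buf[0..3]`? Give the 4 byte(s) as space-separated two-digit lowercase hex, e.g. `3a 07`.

id (6b) val=-4 bits=0x3c at bit 26: 0xf0000000
rsvd (5b) val=11 bits=0xb at bit 21: 0xf1600000
seq (5b) val=8 bits=0x8 at bit 16: 0xf1680000
len (16b) val=21192 bits=0x52c8 at bit 0: 0xf16852c8
word = 0xf16852c8 → big-endian bytes:
  [0]=0xf1  [1]=0x68  [2]=0x52  [3]=0xc8

f1 68 52 c8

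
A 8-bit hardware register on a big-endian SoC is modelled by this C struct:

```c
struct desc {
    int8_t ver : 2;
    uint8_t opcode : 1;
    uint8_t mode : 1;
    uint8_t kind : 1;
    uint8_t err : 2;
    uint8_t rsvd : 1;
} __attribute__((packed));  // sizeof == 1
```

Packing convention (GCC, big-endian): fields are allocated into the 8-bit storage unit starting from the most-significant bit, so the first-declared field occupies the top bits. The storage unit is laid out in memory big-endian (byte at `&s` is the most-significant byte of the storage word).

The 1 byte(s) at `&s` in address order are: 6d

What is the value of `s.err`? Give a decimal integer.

[0]=0x6d (big-endian) → word 0x6d
ver [6+:2] = (word>>6) & 0x3 = 1
opcode [5+:1] = (word>>5) & 0x1 = 1
mode [4+:1] = (word>>4) & 0x1 = 0
kind [3+:1] = (word>>3) & 0x1 = 1
err [1+:2] = (word>>1) & 0x3 = 2  ←
rsvd [0+:1] = (word>>0) & 0x1 = 1

2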